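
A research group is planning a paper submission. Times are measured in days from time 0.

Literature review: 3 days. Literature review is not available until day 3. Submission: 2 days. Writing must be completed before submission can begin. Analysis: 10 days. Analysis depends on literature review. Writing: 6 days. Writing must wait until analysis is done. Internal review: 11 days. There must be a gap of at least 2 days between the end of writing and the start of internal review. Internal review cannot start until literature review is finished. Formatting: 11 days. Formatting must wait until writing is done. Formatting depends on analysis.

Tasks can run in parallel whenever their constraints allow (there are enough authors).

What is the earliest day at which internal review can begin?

After its own release at day 3, literature review can start at day 3 and finishes at day 6.
Analysis cannot begin until literature review (finishes day 6). It runs from day 6 to 6 + 10 = day 16.
Writing waits on analysis (finishes day 16), so it starts at day 16 and finishes at 16 + 6 = day 22.
Internal review waits on writing (finishes day 22, plus 2-day gap → day 24); literature review (finishes day 6). The latest of these is day 24, which is the earliest internal review can start.

24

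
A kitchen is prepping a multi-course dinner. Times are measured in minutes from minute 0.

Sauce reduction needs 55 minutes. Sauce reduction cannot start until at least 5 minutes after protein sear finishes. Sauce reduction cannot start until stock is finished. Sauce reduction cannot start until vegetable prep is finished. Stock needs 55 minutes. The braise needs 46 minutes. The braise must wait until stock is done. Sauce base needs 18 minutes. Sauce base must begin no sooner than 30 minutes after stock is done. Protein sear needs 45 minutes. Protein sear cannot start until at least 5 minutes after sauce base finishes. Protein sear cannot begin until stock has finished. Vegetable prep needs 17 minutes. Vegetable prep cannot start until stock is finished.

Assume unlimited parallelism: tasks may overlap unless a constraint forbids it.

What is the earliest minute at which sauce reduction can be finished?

Nothing blocks stock, so it runs from minute 0 to minute 55.
Vegetable prep cannot begin until stock (finishes minute 55). It runs from minute 55 to 55 + 17 = minute 72.
Sauce base cannot begin until stock (finishes minute 55, plus 30-minute gap → minute 85). It runs from minute 85 to 85 + 18 = minute 103.
Protein sear needs all of sauce base (finishes minute 103, plus 5-minute gap → minute 108); stock (finishes minute 55). That puts its earliest start at minute 108; it finishes at 108 + 45 = minute 153.
Sauce reduction has to wait for protein sear (finishes minute 153, plus 5-minute gap → minute 158); stock (finishes minute 55); vegetable prep (finishes minute 72). The latest of these is minute 158, so sauce reduction runs minute 158 to 158 + 55 = minute 213.

213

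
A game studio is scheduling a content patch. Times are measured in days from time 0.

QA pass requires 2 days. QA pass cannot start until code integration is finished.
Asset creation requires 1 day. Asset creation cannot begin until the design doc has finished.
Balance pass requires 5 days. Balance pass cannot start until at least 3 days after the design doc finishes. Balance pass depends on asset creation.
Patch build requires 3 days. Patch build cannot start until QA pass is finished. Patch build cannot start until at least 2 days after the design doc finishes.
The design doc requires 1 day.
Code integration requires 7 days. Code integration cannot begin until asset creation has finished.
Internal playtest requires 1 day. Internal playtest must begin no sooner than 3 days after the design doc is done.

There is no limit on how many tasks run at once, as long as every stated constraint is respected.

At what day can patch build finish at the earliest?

14

The design doc can start immediately at day 0; it finishes at day 1.
Asset creation cannot begin until the design doc (finishes day 1). It runs from day 1 to 1 + 1 = day 2.
Code integration waits on asset creation (finishes day 2), so it starts at day 2 and finishes at 2 + 7 = day 9.
QA pass waits on code integration (finishes day 9), so it starts at day 9 and finishes at 9 + 2 = day 11.
Patch build has to wait for QA pass (finishes day 11); the design doc (finishes day 1, plus 2-day gap → day 3). The latest of these is day 11, so patch build runs day 11 to 11 + 3 = day 14.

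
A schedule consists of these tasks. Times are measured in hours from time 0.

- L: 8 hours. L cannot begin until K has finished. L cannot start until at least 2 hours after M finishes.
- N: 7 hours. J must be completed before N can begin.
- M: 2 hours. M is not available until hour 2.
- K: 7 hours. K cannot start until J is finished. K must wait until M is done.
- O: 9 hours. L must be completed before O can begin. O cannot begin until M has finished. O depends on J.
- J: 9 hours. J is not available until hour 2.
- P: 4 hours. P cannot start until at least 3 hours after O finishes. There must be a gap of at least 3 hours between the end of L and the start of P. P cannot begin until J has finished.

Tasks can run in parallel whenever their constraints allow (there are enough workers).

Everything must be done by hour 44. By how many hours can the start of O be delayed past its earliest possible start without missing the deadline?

M waits on its own release at hour 2, so it starts at hour 2 and finishes at 2 + 2 = hour 4.
After its own release at hour 2, J can start at hour 2 and finishes at hour 11.
K needs all of J (finishes hour 11); M (finishes hour 4). That puts its earliest start at hour 11; it finishes at 11 + 7 = hour 18.
L has to wait for K (finishes hour 18); M (finishes hour 4, plus 2-hour gap → hour 6). The latest of these is hour 18, so L runs hour 18 to 18 + 8 = hour 26.
For O: L (finishes hour 26); M (finishes hour 4); J (finishes hour 11). Taking the maximum gives a start of hour 26, and it finishes at 26 + 9 = hour 35.

Working backward from the deadline:
Nothing follows P; the deadline of hour 44 is its only limit. It must start by 44 − 4 = hour 40.
O must finish before P (must start by hour 40, minus 3-hour gap → hour 37). With a 9-hour duration, O must start by 37 − 9 = hour 28.
So O can start as early as hour 26 and as late as hour 28, giving 28 − 26 = 2 hours of slack.

2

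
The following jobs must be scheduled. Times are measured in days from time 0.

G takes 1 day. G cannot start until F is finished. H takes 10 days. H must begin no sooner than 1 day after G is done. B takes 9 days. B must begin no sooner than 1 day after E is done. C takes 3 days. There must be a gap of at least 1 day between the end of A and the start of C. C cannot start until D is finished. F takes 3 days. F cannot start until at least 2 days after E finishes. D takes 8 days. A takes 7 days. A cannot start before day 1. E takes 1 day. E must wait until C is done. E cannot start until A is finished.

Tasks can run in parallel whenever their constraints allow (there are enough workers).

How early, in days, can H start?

Nothing blocks D, so it runs from day 0 to day 8.
A waits on its own release at day 1, so it starts at day 1 and finishes at 1 + 7 = day 8.
For C: A (finishes day 8, plus 1-day gap → day 9); D (finishes day 8). Taking the maximum gives a start of day 9, and it finishes at 9 + 3 = day 12.
E has to wait for C (finishes day 12); A (finishes day 8). The latest of these is day 12, so E runs day 12 to 12 + 1 = day 13.
F waits on E (finishes day 13, plus 2-day gap → day 15), so it starts at day 15 and finishes at 15 + 3 = day 18.
G cannot begin until F (finishes day 18). It runs from day 18 to 18 + 1 = day 19.
H waits on G (finishes day 19, plus 1-day gap → day 20), so the earliest it can start is day 20.

20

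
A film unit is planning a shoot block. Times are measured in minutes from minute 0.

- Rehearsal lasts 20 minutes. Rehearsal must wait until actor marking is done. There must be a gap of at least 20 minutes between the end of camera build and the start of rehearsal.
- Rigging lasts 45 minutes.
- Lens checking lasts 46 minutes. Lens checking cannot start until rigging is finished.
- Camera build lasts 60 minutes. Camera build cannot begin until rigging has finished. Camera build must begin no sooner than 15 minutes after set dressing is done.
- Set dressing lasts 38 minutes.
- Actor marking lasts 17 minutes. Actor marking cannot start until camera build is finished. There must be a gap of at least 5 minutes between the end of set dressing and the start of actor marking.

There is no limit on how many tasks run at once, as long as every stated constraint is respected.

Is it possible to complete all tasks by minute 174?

Set dressing has no prerequisites, so it starts at minute 0 and finishes at minute 38.
Nothing blocks rigging, so it runs from minute 0 to minute 45.
After rigging (finishes minute 45), lens checking can start at minute 45 and finishes at minute 91.
Camera build needs all of rigging (finishes minute 45); set dressing (finishes minute 38, plus 15-minute gap → minute 53). That puts its earliest start at minute 53; it finishes at 53 + 60 = minute 113.
Actor marking cannot start until camera build (finishes minute 113); set dressing (finishes minute 38, plus 5-minute gap → minute 43). The controlling bound is minute 113, so actor marking finishes at 113 + 17 = minute 130.
For rehearsal: actor marking (finishes minute 130); camera build (finishes minute 113, plus 20-minute gap → minute 133). Taking the maximum gives a start of minute 133, and it finishes at 133 + 20 = minute 153.
Every task is finished by minute 153, which is no later than the deadline of 174, so the schedule is feasible.

Yes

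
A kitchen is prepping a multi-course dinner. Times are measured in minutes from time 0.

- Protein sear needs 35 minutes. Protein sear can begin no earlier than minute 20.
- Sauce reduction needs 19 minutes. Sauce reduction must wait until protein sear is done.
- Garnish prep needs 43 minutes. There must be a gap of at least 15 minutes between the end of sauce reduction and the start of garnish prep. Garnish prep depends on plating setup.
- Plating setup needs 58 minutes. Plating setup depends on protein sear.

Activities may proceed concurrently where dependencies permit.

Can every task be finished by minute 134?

After its own release at minute 20, protein sear can start at minute 20 and finishes at minute 55.
After protein sear (finishes minute 55), plating setup can start at minute 55 and finishes at minute 113.
After protein sear (finishes minute 55), sauce reduction can start at minute 55 and finishes at minute 74.
For garnish prep: sauce reduction (finishes minute 74, plus 15-minute gap → minute 89); plating setup (finishes minute 113). Taking the maximum gives a start of minute 113, and it finishes at 113 + 43 = minute 156.
The earliest everything can be done is minute 156, which is after the deadline of 134, so it is not possible.

No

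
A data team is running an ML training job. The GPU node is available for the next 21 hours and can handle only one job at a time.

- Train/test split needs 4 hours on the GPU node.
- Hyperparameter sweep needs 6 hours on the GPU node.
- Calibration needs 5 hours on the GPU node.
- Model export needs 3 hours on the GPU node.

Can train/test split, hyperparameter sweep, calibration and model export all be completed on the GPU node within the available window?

Yes

Running back to back, the jobs need 4 + 6 + 5 + 3 = 18 hours on the GPU node.
Since 18 ≤ 21, they fit within the window.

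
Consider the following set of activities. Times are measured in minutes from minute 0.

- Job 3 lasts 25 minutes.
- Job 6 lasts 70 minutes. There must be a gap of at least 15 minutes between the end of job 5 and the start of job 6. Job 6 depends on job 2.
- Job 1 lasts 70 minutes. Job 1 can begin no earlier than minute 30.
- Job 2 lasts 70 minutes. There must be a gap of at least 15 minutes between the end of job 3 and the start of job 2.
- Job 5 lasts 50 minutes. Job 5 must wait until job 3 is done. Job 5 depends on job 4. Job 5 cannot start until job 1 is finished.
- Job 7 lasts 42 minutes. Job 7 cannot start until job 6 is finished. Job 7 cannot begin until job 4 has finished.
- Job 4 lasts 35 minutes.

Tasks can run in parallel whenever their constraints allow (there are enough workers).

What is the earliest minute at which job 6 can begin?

165

Job 4 can start immediately at minute 0; it finishes at minute 35.
Job 3 can start immediately at minute 0; it finishes at minute 25.
Job 2 waits on job 3 (finishes minute 25, plus 15-minute gap → minute 40), so it starts at minute 40 and finishes at 40 + 70 = minute 110.
After its own release at minute 30, job 1 can start at minute 30 and finishes at minute 100.
Job 5 has to wait for job 3 (finishes minute 25); job 4 (finishes minute 35); job 1 (finishes minute 100). The latest of these is minute 100, so job 5 runs minute 100 to 100 + 50 = minute 150.
Job 6 waits on job 5 (finishes minute 150, plus 15-minute gap → minute 165); job 2 (finishes minute 110). The latest of these is minute 165, which is the earliest job 6 can start.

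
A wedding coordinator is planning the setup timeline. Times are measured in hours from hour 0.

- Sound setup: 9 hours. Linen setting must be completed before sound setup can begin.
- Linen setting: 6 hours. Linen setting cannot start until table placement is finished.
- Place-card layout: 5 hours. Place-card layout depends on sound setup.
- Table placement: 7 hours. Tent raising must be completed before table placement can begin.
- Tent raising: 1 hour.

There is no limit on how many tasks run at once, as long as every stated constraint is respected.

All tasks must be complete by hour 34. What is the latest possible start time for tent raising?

6

Nothing follows place-card layout; the deadline of hour 34 is its only limit. It must start by 34 − 5 = hour 29.
Sound setup has to be done before place-card layout (must start by hour 29). That means finishing by hour 29, i.e. starting by 29 − 9 = hour 20.
Linen setting feeds into sound setup (must start by hour 20); so linen setting must finish by hour 20 and therefore start by hour 14.
Table placement has to be done before linen setting (must start by hour 14). That means finishing by hour 14, i.e. starting by 14 − 7 = hour 7.
Tent raising feeds into table placement (must start by hour 7); so tent raising must finish by hour 7 and therefore start by hour 6.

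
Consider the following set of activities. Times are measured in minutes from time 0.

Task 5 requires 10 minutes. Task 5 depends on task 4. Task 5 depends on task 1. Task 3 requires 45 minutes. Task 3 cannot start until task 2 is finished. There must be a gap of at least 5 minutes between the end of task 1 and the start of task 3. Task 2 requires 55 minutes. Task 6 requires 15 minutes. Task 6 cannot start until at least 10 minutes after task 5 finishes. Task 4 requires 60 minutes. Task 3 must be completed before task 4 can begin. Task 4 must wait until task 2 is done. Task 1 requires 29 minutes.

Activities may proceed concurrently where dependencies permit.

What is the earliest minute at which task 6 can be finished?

Task 2 can start immediately at minute 0; it finishes at minute 55.
Task 1 can start immediately at minute 0; it finishes at minute 29.
Task 3 has to wait for task 2 (finishes minute 55); task 1 (finishes minute 29, plus 5-minute gap → minute 34). The latest of these is minute 55, so task 3 runs minute 55 to 55 + 45 = minute 100.
For task 4: task 3 (finishes minute 100); task 2 (finishes minute 55). Taking the maximum gives a start of minute 100, and it finishes at 100 + 60 = minute 160.
Task 5 needs all of task 4 (finishes minute 160); task 1 (finishes minute 29). That puts its earliest start at minute 160; it finishes at 160 + 10 = minute 170.
Task 6 cannot begin until task 5 (finishes minute 170, plus 10-minute gap → minute 180). It runs from minute 180 to 180 + 15 = minute 195.

195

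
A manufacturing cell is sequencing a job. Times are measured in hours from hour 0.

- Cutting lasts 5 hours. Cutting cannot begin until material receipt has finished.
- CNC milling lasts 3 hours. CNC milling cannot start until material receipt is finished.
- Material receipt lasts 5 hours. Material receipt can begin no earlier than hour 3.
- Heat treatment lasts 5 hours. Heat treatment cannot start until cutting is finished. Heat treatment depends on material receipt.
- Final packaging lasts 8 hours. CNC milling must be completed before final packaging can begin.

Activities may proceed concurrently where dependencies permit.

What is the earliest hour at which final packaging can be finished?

After its own release at hour 3, material receipt can start at hour 3 and finishes at hour 8.
CNC milling waits on material receipt (finishes hour 8), so it starts at hour 8 and finishes at 8 + 3 = hour 11.
After CNC milling (finishes hour 11), final packaging can start at hour 11 and finishes at hour 19.

19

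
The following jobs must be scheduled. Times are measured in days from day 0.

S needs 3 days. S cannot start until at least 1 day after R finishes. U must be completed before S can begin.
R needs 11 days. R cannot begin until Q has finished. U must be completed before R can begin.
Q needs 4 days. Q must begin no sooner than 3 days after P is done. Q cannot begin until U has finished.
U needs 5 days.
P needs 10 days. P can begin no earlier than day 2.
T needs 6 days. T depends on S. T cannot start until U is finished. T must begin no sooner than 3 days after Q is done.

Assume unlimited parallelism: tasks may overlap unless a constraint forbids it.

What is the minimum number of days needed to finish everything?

Nothing blocks U, so it runs from day 0 to day 5.
P cannot begin until its own release at day 2. It runs from day 2 to 2 + 10 = day 12.
Q has to wait for P (finishes day 12, plus 3-day gap → day 15); U (finishes day 5). The latest of these is day 15, so Q runs day 15 to 15 + 4 = day 19.
R cannot start until Q (finishes day 19); U (finishes day 5). The controlling bound is day 19, so R finishes at 19 + 11 = day 30.
S needs all of R (finishes day 30, plus 1-day gap → day 31); U (finishes day 5). That puts its earliest start at day 31; it finishes at 31 + 3 = day 34.
T has to wait for S (finishes day 34); U (finishes day 5); Q (finishes day 19, plus 3-day gap → day 22). The latest of these is day 34, so T runs day 34 to 34 + 6 = day 40.
All tasks are finished once the last one completes. Finish times: P at 12, Q at 19, R at 30, S at 34, T at 40, U at 5. The latest is day 40.

40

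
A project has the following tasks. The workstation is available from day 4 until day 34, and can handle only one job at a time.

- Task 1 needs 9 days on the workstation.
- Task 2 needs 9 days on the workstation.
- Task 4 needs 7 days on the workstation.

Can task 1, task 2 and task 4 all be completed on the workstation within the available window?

Yes

The workstation window is 34 − 4 = 30 days.
Running back to back, the jobs need 9 + 9 + 7 = 25 days on the workstation.
Since 25 ≤ 30, they fit within the window.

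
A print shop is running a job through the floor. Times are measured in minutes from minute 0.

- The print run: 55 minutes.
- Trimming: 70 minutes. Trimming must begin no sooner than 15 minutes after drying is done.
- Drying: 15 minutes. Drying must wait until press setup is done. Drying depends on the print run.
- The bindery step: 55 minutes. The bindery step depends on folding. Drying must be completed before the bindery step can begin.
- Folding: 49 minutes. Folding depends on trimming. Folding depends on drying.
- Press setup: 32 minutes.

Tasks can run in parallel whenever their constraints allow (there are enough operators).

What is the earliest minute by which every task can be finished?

259

Nothing blocks the print run, so it runs from minute 0 to minute 55.
Nothing blocks press setup, so it runs from minute 0 to minute 32.
For drying: press setup (finishes minute 32); the print run (finishes minute 55). Taking the maximum gives a start of minute 55, and it finishes at 55 + 15 = minute 70.
Trimming waits on drying (finishes minute 70, plus 15-minute gap → minute 85), so it starts at minute 85 and finishes at 85 + 70 = minute 155.
Folding cannot start until trimming (finishes minute 155); drying (finishes minute 70). The controlling bound is minute 155, so folding finishes at 155 + 49 = minute 204.
For the bindery step: folding (finishes minute 204); drying (finishes minute 70). Taking the maximum gives a start of minute 204, and it finishes at 204 + 55 = minute 259.
All tasks are finished once the last one completes. Finish times: Press setup at 32, The print run at 55, Drying at 70, Trimming at 155, Folding at 204, The bindery step at 259. The latest is minute 259.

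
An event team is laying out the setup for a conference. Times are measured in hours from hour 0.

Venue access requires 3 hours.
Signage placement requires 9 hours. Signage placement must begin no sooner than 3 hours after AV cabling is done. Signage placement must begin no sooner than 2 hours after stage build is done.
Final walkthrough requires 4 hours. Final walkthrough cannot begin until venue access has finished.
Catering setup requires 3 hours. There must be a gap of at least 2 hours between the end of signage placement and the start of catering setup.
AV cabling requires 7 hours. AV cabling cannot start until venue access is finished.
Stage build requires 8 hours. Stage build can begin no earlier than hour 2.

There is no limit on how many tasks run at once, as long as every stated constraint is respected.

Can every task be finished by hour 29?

After its own release at hour 2, stage build can start at hour 2 and finishes at hour 10.
Venue access has no prerequisites, so it starts at hour 0 and finishes at hour 3.
Final walkthrough waits on venue access (finishes hour 3), so it starts at hour 3 and finishes at 3 + 4 = hour 7.
After venue access (finishes hour 3), AV cabling can start at hour 3 and finishes at hour 10.
Signage placement has to wait for AV cabling (finishes hour 10, plus 3-hour gap → hour 13); stage build (finishes hour 10, plus 2-hour gap → hour 12). The latest of these is hour 13, so signage placement runs hour 13 to 13 + 9 = hour 22.
Catering setup waits on signage placement (finishes hour 22, plus 2-hour gap → hour 24), so it starts at hour 24 and finishes at 24 + 3 = hour 27.
Every task is finished by hour 27, which is no later than the deadline of 29, so the schedule is feasible.

Yes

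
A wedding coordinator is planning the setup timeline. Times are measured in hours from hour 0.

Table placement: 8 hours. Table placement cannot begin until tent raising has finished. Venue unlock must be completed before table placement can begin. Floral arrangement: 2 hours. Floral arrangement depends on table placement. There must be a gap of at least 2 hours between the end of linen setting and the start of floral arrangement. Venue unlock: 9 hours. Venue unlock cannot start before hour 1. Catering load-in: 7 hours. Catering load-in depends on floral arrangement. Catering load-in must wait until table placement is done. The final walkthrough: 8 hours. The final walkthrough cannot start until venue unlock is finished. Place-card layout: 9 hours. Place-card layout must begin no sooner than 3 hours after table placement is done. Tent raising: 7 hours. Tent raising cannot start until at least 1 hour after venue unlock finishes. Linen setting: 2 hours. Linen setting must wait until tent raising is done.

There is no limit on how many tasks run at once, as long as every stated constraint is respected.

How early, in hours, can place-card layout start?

After its own release at hour 1, venue unlock can start at hour 1 and finishes at hour 10.
After venue unlock (finishes hour 10, plus 1-hour gap → hour 11), tent raising can start at hour 11 and finishes at hour 18.
Table placement needs all of tent raising (finishes hour 18); venue unlock (finishes hour 10). That puts its earliest start at hour 18; it finishes at 18 + 8 = hour 26.
Place-card layout waits on table placement (finishes hour 26, plus 3-hour gap → hour 29), so the earliest it can start is hour 29.

29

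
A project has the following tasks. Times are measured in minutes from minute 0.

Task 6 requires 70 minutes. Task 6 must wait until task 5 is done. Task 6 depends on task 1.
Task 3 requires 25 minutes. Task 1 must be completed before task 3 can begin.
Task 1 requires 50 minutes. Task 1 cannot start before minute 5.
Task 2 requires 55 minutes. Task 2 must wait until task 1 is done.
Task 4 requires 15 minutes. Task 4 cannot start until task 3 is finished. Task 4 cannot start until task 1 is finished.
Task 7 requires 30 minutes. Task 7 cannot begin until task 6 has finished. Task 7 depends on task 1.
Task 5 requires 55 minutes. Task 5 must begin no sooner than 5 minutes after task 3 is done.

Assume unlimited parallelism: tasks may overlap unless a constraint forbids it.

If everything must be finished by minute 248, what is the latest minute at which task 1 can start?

13

Task 2 must finish by minute 248; it takes 55 minutes, so it must start by 248 − 55 = minute 193.
Nothing follows task 4; the deadline of minute 248 is its only limit. It must start by 248 − 15 = minute 233.
Task 7 has no dependents, so it just needs to finish by minute 248. Starting by 248 − 30 = minute 218 achieves that.
Since task 7 (must start by minute 218) depends on it, task 6 must finish by minute 218. Backing off its 70-minute duration gives a latest start of minute 148.
Task 5 must finish before task 6 (must start by minute 148). With a 55-minute duration, task 5 must start by 148 − 55 = minute 93.
For task 3: task 4 (must start by minute 233); task 5 (must start by minute 93, minus 5-minute gap → minute 88). The most restrictive is minute 88; with a 25-minute duration, task 3 must start by minute 63.
For task 1: task 2 (must start by minute 193); task 3 (must start by minute 63); task 4 (must start by minute 233); task 6 (must start by minute 148); task 7 (must start by minute 218). The most restrictive is minute 63; with a 50-minute duration, task 1 must start by minute 13.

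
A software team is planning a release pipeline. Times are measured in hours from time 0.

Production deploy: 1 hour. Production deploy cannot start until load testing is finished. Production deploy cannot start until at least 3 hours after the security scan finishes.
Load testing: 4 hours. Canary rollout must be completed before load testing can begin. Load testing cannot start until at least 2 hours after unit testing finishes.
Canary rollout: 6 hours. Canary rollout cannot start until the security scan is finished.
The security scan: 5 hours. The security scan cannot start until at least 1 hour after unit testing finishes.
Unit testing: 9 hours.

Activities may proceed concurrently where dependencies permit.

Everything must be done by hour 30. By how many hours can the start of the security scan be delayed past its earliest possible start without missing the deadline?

Unit testing can start immediately at hour 0; it finishes at hour 9.
After unit testing (finishes hour 9, plus 1-hour gap → hour 10), the security scan can start at hour 10 and finishes at hour 15.

Working backward from the deadline:
Production deploy must finish by hour 30; it takes 1 hour, so it must start by 30 − 1 = hour 29.
Load testing has to be done before production deploy (must start by hour 29). That means finishing by hour 29, i.e. starting by 29 − 4 = hour 25.
Canary rollout feeds into load testing (must start by hour 25); so canary rollout must finish by hour 25 and therefore start by hour 19.
For the security scan: canary rollout (must start by hour 19); production deploy (must start by hour 29, minus 3-hour gap → hour 26). The most restrictive is hour 19; with a 5-hour duration, the security scan must start by hour 14.
So the security scan can start as early as hour 10 and as late as hour 14, giving 14 − 10 = 4 hours of slack.

4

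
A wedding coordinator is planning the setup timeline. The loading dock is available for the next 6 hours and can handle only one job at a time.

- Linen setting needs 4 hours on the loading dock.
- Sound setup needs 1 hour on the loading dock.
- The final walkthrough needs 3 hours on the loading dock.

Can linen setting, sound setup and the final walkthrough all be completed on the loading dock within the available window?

No

Running back to back, the jobs need 4 + 1 + 3 = 8 hours on the loading dock.
Since 8 > 6, they cannot all fit.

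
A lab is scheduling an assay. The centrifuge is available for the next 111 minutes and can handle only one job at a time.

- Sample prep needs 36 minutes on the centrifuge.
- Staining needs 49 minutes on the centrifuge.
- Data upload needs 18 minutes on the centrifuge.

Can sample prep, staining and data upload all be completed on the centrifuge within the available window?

Yes

Running back to back, the jobs need 36 + 49 + 18 = 103 minutes on the centrifuge.
Since 103 ≤ 111, they fit within the window.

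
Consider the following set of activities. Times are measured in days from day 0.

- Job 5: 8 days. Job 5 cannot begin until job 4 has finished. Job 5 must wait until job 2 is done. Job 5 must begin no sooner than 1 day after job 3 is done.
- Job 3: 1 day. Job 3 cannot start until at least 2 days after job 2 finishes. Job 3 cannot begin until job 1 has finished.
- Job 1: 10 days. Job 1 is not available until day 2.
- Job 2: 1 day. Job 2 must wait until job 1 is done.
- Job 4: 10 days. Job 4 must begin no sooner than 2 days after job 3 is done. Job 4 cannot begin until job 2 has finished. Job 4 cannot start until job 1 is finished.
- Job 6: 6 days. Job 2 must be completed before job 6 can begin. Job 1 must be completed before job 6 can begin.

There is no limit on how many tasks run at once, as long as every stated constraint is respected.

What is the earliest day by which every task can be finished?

36

Job 1 cannot begin until its own release at day 2. It runs from day 2 to 2 + 10 = day 12.
Job 2 cannot begin until job 1 (finishes day 12). It runs from day 12 to 12 + 1 = day 13.
Job 6 has to wait for job 2 (finishes day 13); job 1 (finishes day 12). The latest of these is day 13, so job 6 runs day 13 to 13 + 6 = day 19.
For job 3: job 2 (finishes day 13, plus 2-day gap → day 15); job 1 (finishes day 12). Taking the maximum gives a start of day 15, and it finishes at 15 + 1 = day 16.
Job 4 needs all of job 3 (finishes day 16, plus 2-day gap → day 18); job 2 (finishes day 13); job 1 (finishes day 12). That puts its earliest start at day 18; it finishes at 18 + 10 = day 28.
Job 5 cannot start until job 4 (finishes day 28); job 2 (finishes day 13); job 3 (finishes day 16, plus 1-day gap → day 17). The controlling bound is day 28, so job 5 finishes at 28 + 8 = day 36.
All tasks are finished once the last one completes. Finish times: Job 1 at 12, Job 2 at 13, Job 3 at 16, Job 4 at 28, Job 5 at 36, Job 6 at 19. The latest is day 36.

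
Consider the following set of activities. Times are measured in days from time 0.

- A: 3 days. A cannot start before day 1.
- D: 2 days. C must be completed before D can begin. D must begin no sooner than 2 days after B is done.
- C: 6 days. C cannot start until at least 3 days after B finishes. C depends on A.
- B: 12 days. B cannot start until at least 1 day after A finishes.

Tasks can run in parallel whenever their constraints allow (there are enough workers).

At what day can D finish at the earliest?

After its own release at day 1, A can start at day 1 and finishes at day 4.
B waits on A (finishes day 4, plus 1-day gap → day 5), so it starts at day 5 and finishes at 5 + 12 = day 17.
C needs all of B (finishes day 17, plus 3-day gap → day 20); A (finishes day 4). That puts its earliest start at day 20; it finishes at 20 + 6 = day 26.
D has to wait for C (finishes day 26); B (finishes day 17, plus 2-day gap → day 19). The latest of these is day 26, so D runs day 26 to 26 + 2 = day 28.

28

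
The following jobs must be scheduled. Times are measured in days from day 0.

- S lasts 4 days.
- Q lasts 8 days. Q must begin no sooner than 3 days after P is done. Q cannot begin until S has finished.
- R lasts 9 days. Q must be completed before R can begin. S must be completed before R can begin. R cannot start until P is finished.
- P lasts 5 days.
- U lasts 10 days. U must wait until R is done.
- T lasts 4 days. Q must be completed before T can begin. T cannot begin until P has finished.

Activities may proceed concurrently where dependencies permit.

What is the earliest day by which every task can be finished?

35

Nothing blocks S, so it runs from day 0 to day 4.
P has no prerequisites, so it starts at day 0 and finishes at day 5.
Q cannot start until P (finishes day 5, plus 3-day gap → day 8); S (finishes day 4). The controlling bound is day 8, so Q finishes at 8 + 8 = day 16.
T has to wait for Q (finishes day 16); P (finishes day 5). The latest of these is day 16, so T runs day 16 to 16 + 4 = day 20.
R cannot start until Q (finishes day 16); S (finishes day 4); P (finishes day 5). The controlling bound is day 16, so R finishes at 16 + 9 = day 25.
After R (finishes day 25), U can start at day 25 and finishes at day 35.
All tasks are finished once the last one completes. Finish times: P at 5, Q at 16, R at 25, S at 4, T at 20, U at 35. The latest is day 35.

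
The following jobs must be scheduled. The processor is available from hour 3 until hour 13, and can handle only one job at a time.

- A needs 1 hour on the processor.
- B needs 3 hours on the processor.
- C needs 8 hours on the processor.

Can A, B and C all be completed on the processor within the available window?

The processor window is 13 − 3 = 10 hours.
Running back to back, the jobs need 1 + 3 + 8 = 12 hours on the processor.
Since 12 > 10, they cannot all fit.

No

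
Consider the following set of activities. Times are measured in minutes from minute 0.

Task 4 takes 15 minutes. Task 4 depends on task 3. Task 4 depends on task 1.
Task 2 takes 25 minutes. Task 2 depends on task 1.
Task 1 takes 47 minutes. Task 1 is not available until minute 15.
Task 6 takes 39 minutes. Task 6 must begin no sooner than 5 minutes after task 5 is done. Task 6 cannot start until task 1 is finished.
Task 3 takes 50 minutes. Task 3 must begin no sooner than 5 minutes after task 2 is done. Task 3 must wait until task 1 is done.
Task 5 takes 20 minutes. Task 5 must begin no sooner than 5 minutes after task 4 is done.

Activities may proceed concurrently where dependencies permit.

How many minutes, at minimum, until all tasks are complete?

After its own release at minute 15, task 1 can start at minute 15 and finishes at minute 62.
Task 2 waits on task 1 (finishes minute 62), so it starts at minute 62 and finishes at 62 + 25 = minute 87.
For task 3: task 2 (finishes minute 87, plus 5-minute gap → minute 92); task 1 (finishes minute 62). Taking the maximum gives a start of minute 92, and it finishes at 92 + 50 = minute 142.
For task 4: task 3 (finishes minute 142); task 1 (finishes minute 62). Taking the maximum gives a start of minute 142, and it finishes at 142 + 15 = minute 157.
Task 5 waits on task 4 (finishes minute 157, plus 5-minute gap → minute 162), so it starts at minute 162 and finishes at 162 + 20 = minute 182.
Task 6 needs all of task 5 (finishes minute 182, plus 5-minute gap → minute 187); task 1 (finishes minute 62). That puts its earliest start at minute 187; it finishes at 187 + 39 = minute 226.
All tasks are finished once the last one completes. Finish times: Task 1 at 62, Task 2 at 87, Task 3 at 142, Task 4 at 157, Task 5 at 182, Task 6 at 226. The latest is minute 226.

226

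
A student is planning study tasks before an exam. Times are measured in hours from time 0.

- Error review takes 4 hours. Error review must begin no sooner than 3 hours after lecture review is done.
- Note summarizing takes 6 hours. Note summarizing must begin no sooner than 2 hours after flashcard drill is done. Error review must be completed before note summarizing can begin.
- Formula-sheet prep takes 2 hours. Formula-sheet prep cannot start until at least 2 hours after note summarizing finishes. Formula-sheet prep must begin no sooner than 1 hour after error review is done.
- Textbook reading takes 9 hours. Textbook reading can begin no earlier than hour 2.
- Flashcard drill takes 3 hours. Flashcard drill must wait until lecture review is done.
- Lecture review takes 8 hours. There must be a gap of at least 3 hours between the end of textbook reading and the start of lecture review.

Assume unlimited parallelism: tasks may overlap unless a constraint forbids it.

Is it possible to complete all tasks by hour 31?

No

After its own release at hour 2, textbook reading can start at hour 2 and finishes at hour 11.
Lecture review waits on textbook reading (finishes hour 11, plus 3-hour gap → hour 14), so it starts at hour 14 and finishes at 14 + 8 = hour 22.
Error review cannot begin until lecture review (finishes hour 22, plus 3-hour gap → hour 25). It runs from hour 25 to 25 + 4 = hour 29.
Flashcard drill waits on lecture review (finishes hour 22), so it starts at hour 22 and finishes at 22 + 3 = hour 25.
Note summarizing cannot start until flashcard drill (finishes hour 25, plus 2-hour gap → hour 27); error review (finishes hour 29). The controlling bound is hour 29, so note summarizing finishes at 29 + 6 = hour 35.
Formula-sheet prep needs all of note summarizing (finishes hour 35, plus 2-hour gap → hour 37); error review (finishes hour 29, plus 1-hour gap → hour 30). That puts its earliest start at hour 37; it finishes at 37 + 2 = hour 39.
The earliest everything can be done is hour 39, which is after the deadline of 31, so it is not possible.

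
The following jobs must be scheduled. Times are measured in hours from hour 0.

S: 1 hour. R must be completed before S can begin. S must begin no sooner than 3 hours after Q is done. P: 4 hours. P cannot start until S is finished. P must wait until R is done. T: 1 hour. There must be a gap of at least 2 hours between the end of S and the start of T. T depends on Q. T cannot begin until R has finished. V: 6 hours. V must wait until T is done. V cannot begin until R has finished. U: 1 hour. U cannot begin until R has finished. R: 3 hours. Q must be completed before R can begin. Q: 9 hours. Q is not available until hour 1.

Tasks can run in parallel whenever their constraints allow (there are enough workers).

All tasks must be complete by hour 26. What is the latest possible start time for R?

To finish by hour 26, P (duration 4) must start no later than hour 22.
Nothing follows V; the deadline of hour 26 is its only limit. It must start by 26 − 6 = hour 20.
T has to be done before V (must start by hour 20). That means finishing by hour 20, i.e. starting by 20 − 1 = hour 19.
S must finish in time for P (must start by hour 22); T (must start by hour 19, minus 2-hour gap → hour 17). The tightest is hour 17, so S must start by 17 − 1 = hour 16.
U must finish by hour 26; it takes 1 hour, so it must start by 26 − 1 = hour 25.
R must finish in time for P (must start by hour 22); S (must start by hour 16); T (must start by hour 19); U (must start by hour 25); V (must start by hour 20). The tightest is hour 16, so R must start by 16 − 3 = hour 13.

13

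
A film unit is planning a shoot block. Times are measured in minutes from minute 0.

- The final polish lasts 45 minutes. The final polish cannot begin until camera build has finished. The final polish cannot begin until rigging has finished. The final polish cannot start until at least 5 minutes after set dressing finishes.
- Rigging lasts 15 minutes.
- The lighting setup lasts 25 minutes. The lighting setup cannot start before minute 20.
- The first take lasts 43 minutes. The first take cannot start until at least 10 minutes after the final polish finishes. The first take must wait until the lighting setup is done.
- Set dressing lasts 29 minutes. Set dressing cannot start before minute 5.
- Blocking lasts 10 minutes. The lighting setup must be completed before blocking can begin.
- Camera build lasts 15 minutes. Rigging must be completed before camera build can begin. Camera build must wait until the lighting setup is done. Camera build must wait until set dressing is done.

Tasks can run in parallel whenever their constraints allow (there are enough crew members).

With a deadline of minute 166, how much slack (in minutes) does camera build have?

After its own release at minute 20, the lighting setup can start at minute 20 and finishes at minute 45.
Set dressing waits on its own release at minute 5, so it starts at minute 5 and finishes at 5 + 29 = minute 34.
Nothing blocks rigging, so it runs from minute 0 to minute 15.
For camera build: rigging (finishes minute 15); the lighting setup (finishes minute 45); set dressing (finishes minute 34). Taking the maximum gives a start of minute 45, and it finishes at 45 + 15 = minute 60.

Working backward from the deadline:
The first take has no dependents, so it just needs to finish by minute 166. Starting by 166 − 43 = minute 123 achieves that.
The final polish feeds into the first take (must start by minute 123, minus 10-minute gap → minute 113); so the final polish must finish by minute 113 and therefore start by minute 68.
Since the final polish (must start by minute 68) depends on it, camera build must finish by minute 68. Backing off its 15-minute duration gives a latest start of minute 53.
So camera build can start as early as minute 45 and as late as minute 53, giving 53 − 45 = 8 minutes of slack.

8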